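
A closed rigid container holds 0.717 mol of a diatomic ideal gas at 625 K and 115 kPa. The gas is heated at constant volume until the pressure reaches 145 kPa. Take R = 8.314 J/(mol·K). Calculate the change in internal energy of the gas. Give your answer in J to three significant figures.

Constant volume ⇒ W = 0, so Q = ΔU = nCᵥΔT with Cᵥ = 5R/2 = 20.79 J/(mol·K).
At constant V, T₂/T₁ = P₂/P₁ ⇒ ΔT = T₁(P₂/P₁ − 1) = 625·(145/115 − 1) = 163 K.
ΔU = (0.717)(20.79)(163) = 2430 J.

ΔU ≈ 2430 J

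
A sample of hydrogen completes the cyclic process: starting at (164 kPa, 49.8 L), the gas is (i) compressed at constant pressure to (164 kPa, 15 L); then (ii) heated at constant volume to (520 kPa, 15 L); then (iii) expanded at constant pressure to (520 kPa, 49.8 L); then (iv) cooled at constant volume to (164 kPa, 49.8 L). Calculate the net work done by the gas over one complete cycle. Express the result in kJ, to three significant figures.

W_net ≈ 12.4 kJ

Constant-volume legs do no work.
W(i) = (164)(15 − 49.8) = -5707 J; W(iii) = (520)(49.8 − 15) = 18096 J.
W_net = -5707 + 18096 = 12389 J (the clockwise enclosed area).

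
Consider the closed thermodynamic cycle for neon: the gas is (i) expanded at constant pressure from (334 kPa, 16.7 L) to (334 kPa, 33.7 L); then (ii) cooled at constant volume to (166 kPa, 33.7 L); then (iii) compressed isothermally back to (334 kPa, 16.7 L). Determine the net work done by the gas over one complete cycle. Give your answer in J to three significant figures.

W_net ≈ 1750 J

Leg (i): W = PΔV = (334)(33.7 − 16.7) = 5678 J.
Leg (ii): W = 0.
Leg (iii): W = PᵢVᵢ ln(V_f/Vᵢ) = (5594) ln(16.7/33.7) = -3928 J.
W_net = 5678 − 3928 = 1750 J.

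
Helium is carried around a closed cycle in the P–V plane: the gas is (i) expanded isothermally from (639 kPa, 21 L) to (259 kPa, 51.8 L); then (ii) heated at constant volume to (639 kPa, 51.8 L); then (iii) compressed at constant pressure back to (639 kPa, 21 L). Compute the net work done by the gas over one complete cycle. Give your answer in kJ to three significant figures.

Leg (i): W = PᵢVᵢ ln(V_f/Vᵢ) = (13419) ln(51.8/21) = 12116 J.
Leg (ii): W = 0.
Leg (iii): W = PΔV = (639)(21 − 51.8) = -19681 J.
W_net = 12116 − 19681 = -7566 J.

W_net ≈ -7.57 kJ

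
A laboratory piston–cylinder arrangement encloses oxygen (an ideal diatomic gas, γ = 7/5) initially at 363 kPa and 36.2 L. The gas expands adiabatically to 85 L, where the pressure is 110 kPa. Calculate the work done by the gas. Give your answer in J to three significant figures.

W ≈ 9480 J

Adiabatic: W = (P₁V₁ − P₂V₂)/(γ − 1) with γ = 7/5.
P₁V₁ = 13141 J, P₂V₂ = 9350 J.
W = (13141 − 9350) / 0.4 = 9477 J.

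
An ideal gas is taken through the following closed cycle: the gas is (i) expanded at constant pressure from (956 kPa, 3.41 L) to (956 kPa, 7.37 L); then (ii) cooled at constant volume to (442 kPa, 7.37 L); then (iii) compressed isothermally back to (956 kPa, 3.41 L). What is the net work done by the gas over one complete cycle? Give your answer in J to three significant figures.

W_net ≈ 1280 J

Leg (i): W = PΔV = (956)(7.37 − 3.41) = 3786 J.
Leg (ii): W = 0.
Leg (iii): W = PᵢVᵢ ln(V_f/Vᵢ) = (3258) ln(3.41/7.37) = -2511 J.
W_net = 3786 − 2511 = 1275 J.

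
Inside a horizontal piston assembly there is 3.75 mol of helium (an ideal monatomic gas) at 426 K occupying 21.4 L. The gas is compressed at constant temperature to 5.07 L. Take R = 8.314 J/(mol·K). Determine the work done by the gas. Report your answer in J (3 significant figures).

Isothermal: W = nRT ln(V₂/V₁).
W = (3.75)(8.314)(426) × ln(5.07/21.4)
  = 13282 × -1.44
W_by_gas = -19126 J.

W ≈ -19100 J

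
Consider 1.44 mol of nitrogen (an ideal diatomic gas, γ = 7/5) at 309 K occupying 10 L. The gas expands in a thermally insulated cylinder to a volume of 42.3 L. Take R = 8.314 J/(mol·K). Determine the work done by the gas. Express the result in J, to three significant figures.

W ≈ 4050 J

Adiabatic: TV^(γ−1) = const with γ = 7/5.
T₂ = T₁ (V₁/V₂)^(γ−1) = 309 × (10/42.3)^0.4 = 309 × 0.5616 = 173.5 K.
W_by = nCᵥ(T₁ − T₂) = (1.44)(20.79)(309 − 173.5) = 4054 J.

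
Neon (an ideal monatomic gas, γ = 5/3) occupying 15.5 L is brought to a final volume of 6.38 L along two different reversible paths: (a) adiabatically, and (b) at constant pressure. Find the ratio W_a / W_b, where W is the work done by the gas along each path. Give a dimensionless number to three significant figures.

Path (a) adiabatic: W = P₁V₁(1 − (V₁/V₂)^(γ−1))/(γ−1) → W_a/(P₁V₁) = -1.211.
Path (b) isobaric: W = P₁(V₂ − V₁) → W_b/(P₁V₁) = -0.5884.
W_a / W_b = -1.211 / -0.5884 = 2.058.

W_a / W_b ≈ 2.06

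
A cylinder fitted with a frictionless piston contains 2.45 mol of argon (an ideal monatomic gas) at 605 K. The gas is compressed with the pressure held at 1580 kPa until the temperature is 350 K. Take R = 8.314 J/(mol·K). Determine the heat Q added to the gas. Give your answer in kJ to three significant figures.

Isobaric: W = nRΔT = (2.45)(8.314)(-255) = -5194 J.
ΔU = nCᵥΔT with Cᵥ = 3R/2: ΔU = (2.45)(12.47)(-255) = -7791 J.
Q = ΔU + W = -7791 − 5194 = -12985 J.

Q ≈ -13.0 kJ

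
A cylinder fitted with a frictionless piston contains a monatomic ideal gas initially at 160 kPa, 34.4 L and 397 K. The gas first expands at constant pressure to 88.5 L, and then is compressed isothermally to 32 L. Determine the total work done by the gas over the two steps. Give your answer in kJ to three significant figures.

Step 1 (isobaric): W = PΔV = (160 kPa)(88.5 − 34.4 L) = 8656 J.
After step 1: P = 160 kPa, V = 88.5 L, T = 1021 K.
Step 2 (isothermal): W = P₁V₁ ln(V₂/V₁) = (14160) ln(32/88.5) = -14404 J.
W_total = 8656 − 14404 = -5748 J.

W_total ≈ -5.75 kJ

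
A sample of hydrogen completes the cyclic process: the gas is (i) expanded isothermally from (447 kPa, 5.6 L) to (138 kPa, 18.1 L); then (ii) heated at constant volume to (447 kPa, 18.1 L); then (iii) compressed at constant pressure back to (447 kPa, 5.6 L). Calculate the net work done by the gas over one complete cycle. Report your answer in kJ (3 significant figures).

W_net ≈ -2.65 kJ

Leg (i): W = PᵢVᵢ ln(V_f/Vᵢ) = (2503) ln(18.1/5.6) = 2937 J.
Leg (ii): W = 0.
Leg (iii): W = PΔV = (447)(5.6 − 18.1) = -5588 J.
W_net = 2937 − 5588 = -2651 J.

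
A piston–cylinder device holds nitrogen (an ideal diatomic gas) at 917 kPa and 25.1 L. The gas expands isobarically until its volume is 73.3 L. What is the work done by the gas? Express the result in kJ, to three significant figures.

W ≈ 44.2 kJ

Isobaric: W = P ΔV.
W = (917 kPa)(73.3 − 25.1 L) = (917)(48.2) = 44199 J.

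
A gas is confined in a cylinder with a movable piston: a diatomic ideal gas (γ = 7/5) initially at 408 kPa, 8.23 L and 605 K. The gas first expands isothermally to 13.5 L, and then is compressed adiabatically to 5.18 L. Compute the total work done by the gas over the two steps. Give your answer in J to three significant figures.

W_total ≈ -2260 J

Step 1 (isothermal): W = P₁V₁ ln(V₂/V₁) = (3358) ln(13.5/8.23) = 1662 J.
After step 1: P = 248.7 kPa, V = 13.5 L, T = 605 K.
Step 2 (adiabatic): W = (P₁V₁ − P₂V₂)/(γ−1) = (3358 − 4926)/0.4 = -3919 J.
W_total = 1662 − 3919 = -2258 J.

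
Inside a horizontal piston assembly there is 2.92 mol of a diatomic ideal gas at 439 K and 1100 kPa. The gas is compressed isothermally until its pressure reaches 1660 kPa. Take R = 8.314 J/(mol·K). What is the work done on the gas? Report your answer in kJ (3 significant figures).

W ≈ 4.39 kJ

Isothermal process: W = nRT ln(V₂/V₁) = nRT ln(P₁/P₂).
W = (2.92)(8.314)(439) × ln(1100/1660)
  = 10658 × ln(0.6627) = 10658 × -0.4115
W_by_gas = -4386 J; work on gas = −W_by = 4386 J.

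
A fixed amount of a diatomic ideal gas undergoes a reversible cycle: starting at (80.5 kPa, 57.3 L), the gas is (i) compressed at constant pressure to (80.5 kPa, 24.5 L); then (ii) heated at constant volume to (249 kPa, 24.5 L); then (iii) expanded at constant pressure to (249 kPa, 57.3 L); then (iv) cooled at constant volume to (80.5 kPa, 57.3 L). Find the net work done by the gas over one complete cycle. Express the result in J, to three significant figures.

Constant-volume legs do no work.
W(i) = (80.5)(24.5 − 57.3) = -2640 J; W(iii) = (249)(57.3 − 24.5) = 8167 J.
W_net = -2640 + 8167 = 5527 J (the clockwise enclosed area).

W_net ≈ 5530 J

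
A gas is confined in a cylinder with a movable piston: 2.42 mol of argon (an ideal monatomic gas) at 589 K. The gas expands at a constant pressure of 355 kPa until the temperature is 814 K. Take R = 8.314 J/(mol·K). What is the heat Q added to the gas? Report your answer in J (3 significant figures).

Q ≈ 11300 J

Isobaric: W = nRΔT = (2.42)(8.314)(225) = 4527 J.
ΔU = nCᵥΔT with Cᵥ = 3R/2: ΔU = (2.42)(12.47)(225) = 6790 J.
Q = ΔU + W = 6790 + 4527 = 11317 J.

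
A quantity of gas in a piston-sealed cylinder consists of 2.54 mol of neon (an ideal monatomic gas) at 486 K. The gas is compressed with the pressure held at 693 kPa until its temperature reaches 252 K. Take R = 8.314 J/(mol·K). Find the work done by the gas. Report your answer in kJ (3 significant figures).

W ≈ -4.94 kJ

Isobaric: W = P ΔV = nR ΔT.
W = (2.54)(8.314)(252 − 486) = -4942 J.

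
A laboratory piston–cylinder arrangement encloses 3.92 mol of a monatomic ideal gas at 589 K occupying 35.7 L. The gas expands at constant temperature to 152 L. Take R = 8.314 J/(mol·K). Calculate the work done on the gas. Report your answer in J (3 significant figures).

W ≈ -27800 J

Isothermal: W = nRT ln(V₂/V₁).
W = (3.92)(8.314)(589) × ln(152/35.7)
  = 19196 × 1.449
W_by_gas = 27810 J; work on gas = −W_by = -27810 J.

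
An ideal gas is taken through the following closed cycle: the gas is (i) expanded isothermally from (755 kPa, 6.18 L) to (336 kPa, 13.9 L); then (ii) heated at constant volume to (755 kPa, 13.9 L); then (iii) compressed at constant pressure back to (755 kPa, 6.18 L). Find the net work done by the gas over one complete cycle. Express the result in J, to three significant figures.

W_net ≈ -2050 J

Leg (i): W = PᵢVᵢ ln(V_f/Vᵢ) = (4666) ln(13.9/6.18) = 3782 J.
Leg (ii): W = 0.
Leg (iii): W = PΔV = (755)(6.18 − 13.9) = -5829 J.
W_net = 3782 − 5829 = -2047 J.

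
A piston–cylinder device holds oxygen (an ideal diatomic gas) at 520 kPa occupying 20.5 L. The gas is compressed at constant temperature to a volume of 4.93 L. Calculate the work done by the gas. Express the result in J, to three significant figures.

W ≈ -15200 J

Isothermal: W = nRT ln(V₂/V₁) = P₁V₁ ln(V₂/V₁).
P₁V₁ = (520 kPa)(20.5 L) = 10660 J.
W = 10660 × ln(4.93/20.5) = 10660 × -1.425
W_by_gas = -15191 J.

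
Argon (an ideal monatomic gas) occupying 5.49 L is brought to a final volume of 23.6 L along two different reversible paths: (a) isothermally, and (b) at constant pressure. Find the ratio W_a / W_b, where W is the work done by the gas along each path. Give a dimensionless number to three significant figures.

W_a / W_b ≈ 0.442

Path (a) isothermal: W = P₁V₁ ln(V₂/V₁) → W_a/(P₁V₁) = 1.458.
Path (b) isobaric: W = P₁(V₂ − V₁) → W_b/(P₁V₁) = 3.299.
W_a / W_b = 1.458 / 3.299 = 0.4421.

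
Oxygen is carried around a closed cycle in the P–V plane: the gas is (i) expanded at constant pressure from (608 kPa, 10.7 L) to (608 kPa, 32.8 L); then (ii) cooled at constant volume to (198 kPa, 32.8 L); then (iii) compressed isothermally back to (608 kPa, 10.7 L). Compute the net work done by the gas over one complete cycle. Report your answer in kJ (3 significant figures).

W_net ≈ 6.16 kJ

Leg (i): W = PΔV = (608)(32.8 − 10.7) = 13437 J.
Leg (ii): W = 0.
Leg (iii): W = PᵢVᵢ ln(V_f/Vᵢ) = (6494) ln(10.7/32.8) = -7275 J.
W_net = 13437 − 7275 = 6162 J.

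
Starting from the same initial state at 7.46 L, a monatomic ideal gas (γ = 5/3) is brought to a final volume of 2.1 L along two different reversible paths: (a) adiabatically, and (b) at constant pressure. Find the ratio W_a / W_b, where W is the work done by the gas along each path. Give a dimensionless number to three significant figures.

Path (a) adiabatic: W = P₁V₁(1 − (V₁/V₂)^(γ−1))/(γ−1) → W_a/(P₁V₁) = -1.992.
Path (b) isobaric: W = P₁(V₂ − V₁) → W_b/(P₁V₁) = -0.7185.
W_a / W_b = -1.992 / -0.7185 = 2.773.

W_a / W_b ≈ 2.77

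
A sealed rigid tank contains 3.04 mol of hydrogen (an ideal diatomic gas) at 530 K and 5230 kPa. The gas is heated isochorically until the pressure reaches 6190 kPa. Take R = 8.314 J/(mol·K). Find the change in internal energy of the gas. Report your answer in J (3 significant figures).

Constant volume ⇒ W = 0, so Q = ΔU = nCᵥΔT with Cᵥ = 5R/2 = 20.79 J/(mol·K).
At constant V, T₂/T₁ = P₂/P₁ ⇒ ΔT = T₁(P₂/P₁ − 1) = 530·(6190/5230 − 1) = 97.28 K.
ΔU = (3.04)(20.79)(97.28) = 6147 J.

ΔU ≈ 6150 J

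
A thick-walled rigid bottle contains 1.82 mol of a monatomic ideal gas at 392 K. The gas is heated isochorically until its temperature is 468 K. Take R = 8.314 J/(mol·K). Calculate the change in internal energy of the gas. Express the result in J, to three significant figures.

Constant volume ⇒ W = 0, so Q = ΔU = nCᵥΔT with Cᵥ = 3R/2 = 12.47 J/(mol·K).
ΔU = (1.82)(12.47)(468 − 392) = 1725 J.

ΔU ≈ 1720 J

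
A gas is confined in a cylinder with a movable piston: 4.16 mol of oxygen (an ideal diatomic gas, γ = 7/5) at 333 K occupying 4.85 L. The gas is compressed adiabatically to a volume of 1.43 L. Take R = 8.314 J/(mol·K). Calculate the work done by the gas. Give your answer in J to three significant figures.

Adiabatic: TV^(γ−1) = const with γ = 7/5.
T₂ = T₁ (V₁/V₂)^(γ−1) = 333 × (4.85/1.43)^0.4 = 333 × 1.63 = 542.8 K.
W_by = nCᵥ(T₁ − T₂) = (4.16)(20.79)(333 − 542.8) = -18137 J.

W ≈ -18100 J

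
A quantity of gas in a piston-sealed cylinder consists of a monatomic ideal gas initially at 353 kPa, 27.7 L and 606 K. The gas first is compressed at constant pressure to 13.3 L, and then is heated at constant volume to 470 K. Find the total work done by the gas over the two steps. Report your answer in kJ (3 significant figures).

Step 1 (isobaric): W = PΔV = (353 kPa)(13.3 − 27.7 L) = -5083 J.
Step 2 (isochoric): W = 0 (constant volume).
W_total = -5083 + 0 = -5083 J.

W_total ≈ -5.08 kJ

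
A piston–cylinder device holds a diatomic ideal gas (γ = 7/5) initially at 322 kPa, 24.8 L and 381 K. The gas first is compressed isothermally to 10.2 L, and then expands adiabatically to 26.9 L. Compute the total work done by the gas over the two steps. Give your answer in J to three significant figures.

Step 1 (isothermal): W = P₁V₁ ln(V₂/V₁) = (7986) ln(10.2/24.8) = -7095 J.
After step 1: P = 782.9 kPa, V = 10.2 L, T = 381 K.
Step 2 (adiabatic): W = (P₁V₁ − P₂V₂)/(γ−1) = (7986 − 5418)/0.4 = 6419 J.
W_total = -7095 + 6419 = -676.1 J.

W_total ≈ -676 J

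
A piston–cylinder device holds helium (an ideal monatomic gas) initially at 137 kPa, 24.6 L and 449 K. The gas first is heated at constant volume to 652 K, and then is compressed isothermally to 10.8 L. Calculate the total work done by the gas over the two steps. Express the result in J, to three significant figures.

W_total ≈ -4030 J

Step 1 (isochoric): W = 0 (constant volume).
After step 1: P = 198.9 kPa (V unchanged).
Step 2 (isothermal): W = P₁V₁ ln(V₂/V₁) = (4894) ln(10.8/24.6) = -4029 J.
W_total = 0 − 4029 = -4029 J.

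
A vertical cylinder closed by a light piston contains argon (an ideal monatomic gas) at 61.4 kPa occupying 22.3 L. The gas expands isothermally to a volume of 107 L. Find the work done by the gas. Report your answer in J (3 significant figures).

W ≈ 2150 J

Isothermal: W = nRT ln(V₂/V₁) = P₁V₁ ln(V₂/V₁).
P₁V₁ = (61.4 kPa)(22.3 L) = 1369 J.
W = 1369 × ln(107/22.3) = 1369 × 1.568
W_by_gas = 2147 J.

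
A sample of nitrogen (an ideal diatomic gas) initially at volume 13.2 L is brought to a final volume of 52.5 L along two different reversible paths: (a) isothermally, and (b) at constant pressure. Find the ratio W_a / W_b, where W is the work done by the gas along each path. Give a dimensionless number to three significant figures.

W_a / W_b ≈ 0.464

Path (a) isothermal: W = P₁V₁ ln(V₂/V₁) → W_a/(P₁V₁) = 1.381.
Path (b) isobaric: W = P₁(V₂ − V₁) → W_b/(P₁V₁) = 2.977.
W_a / W_b = 1.381 / 2.977 = 0.4637.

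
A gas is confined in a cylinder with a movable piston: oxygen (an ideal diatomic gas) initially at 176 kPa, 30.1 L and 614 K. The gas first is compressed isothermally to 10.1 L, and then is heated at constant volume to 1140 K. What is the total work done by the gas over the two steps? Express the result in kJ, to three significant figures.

Step 1 (isothermal): W = P₁V₁ ln(V₂/V₁) = (5298) ln(10.1/30.1) = -5785 J.
Step 2 (isochoric): W = 0 (constant volume).
W_total = -5785 + 0 = -5785 J.

W_total ≈ -5.78 kJ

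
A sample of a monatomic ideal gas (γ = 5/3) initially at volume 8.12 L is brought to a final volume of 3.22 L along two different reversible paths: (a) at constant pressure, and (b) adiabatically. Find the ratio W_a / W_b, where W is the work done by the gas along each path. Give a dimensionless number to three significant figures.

W_a / W_b ≈ 0.472

Path (a) isobaric: W = P₁(V₂ − V₁) → W_a/(P₁V₁) = -0.6034.
Path (b) adiabatic: W = P₁V₁(1 − (V₁/V₂)^(γ−1))/(γ−1) → W_b/(P₁V₁) = -1.279.
W_a / W_b = -0.6034 / -1.279 = 0.4718.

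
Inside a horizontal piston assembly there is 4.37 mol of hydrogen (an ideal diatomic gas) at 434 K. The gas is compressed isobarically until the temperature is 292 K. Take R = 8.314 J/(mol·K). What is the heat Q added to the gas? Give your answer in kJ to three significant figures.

Isobaric: W = nRΔT = (4.37)(8.314)(-142) = -5159 J.
ΔU = nCᵥΔT with Cᵥ = 5R/2: ΔU = (4.37)(20.79)(-142) = -12898 J.
Q = ΔU + W = -12898 − 5159 = -18057 J.

Q ≈ -18.1 kJ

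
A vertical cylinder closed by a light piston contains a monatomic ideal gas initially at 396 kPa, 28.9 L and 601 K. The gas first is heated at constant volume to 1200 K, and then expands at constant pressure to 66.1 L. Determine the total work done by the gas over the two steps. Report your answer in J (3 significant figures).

W_total ≈ 29400 J

Step 1 (isochoric): W = 0 (constant volume).
After step 1: P = 790.7 kPa (V unchanged).
Step 2 (isobaric): W = PΔV = (790.7 kPa)(66.1 − 28.9 L) = 29413 J.
W_total = 0 + 29413 = 29413 J.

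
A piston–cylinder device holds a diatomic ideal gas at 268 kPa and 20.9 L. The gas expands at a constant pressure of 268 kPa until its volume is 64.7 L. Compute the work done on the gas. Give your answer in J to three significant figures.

Isobaric: W = P ΔV.
W = (268 kPa)(64.7 − 20.9 L) = (268)(43.8) = 11738 J.
Work on gas = −W_by = -11738 J.

W ≈ -11700 J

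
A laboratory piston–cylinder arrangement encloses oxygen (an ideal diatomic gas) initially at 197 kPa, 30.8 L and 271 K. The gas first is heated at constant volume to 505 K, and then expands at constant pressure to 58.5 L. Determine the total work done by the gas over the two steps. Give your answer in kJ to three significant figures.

Step 1 (isochoric): W = 0 (constant volume).
After step 1: P = 367.1 kPa (V unchanged).
Step 2 (isobaric): W = PΔV = (367.1 kPa)(58.5 − 30.8 L) = 10169 J.
W_total = 0 + 10169 = 10169 J.

W_total ≈ 10.2 kJ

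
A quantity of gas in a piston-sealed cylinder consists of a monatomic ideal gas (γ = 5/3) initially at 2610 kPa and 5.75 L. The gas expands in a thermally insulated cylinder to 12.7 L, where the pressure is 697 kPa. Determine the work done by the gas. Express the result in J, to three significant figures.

Adiabatic: W = (P₁V₁ − P₂V₂)/(γ − 1) with γ = 5/3.
P₁V₁ = 15008 J, P₂V₂ = 8852 J.
W = (15008 − 8852) / 0.6667 = 9233 J.

W ≈ 9230 J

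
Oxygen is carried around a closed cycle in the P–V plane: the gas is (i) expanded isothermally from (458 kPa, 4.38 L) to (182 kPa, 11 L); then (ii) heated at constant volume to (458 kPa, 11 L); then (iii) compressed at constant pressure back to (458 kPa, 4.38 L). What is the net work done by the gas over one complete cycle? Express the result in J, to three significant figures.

Leg (i): W = PᵢVᵢ ln(V_f/Vᵢ) = (2006) ln(11/4.38) = 1847 J.
Leg (ii): W = 0.
Leg (iii): W = PΔV = (458)(4.38 − 11) = -3032 J.
W_net = 1847 − 3032 = -1185 J.

W_net ≈ -1180 J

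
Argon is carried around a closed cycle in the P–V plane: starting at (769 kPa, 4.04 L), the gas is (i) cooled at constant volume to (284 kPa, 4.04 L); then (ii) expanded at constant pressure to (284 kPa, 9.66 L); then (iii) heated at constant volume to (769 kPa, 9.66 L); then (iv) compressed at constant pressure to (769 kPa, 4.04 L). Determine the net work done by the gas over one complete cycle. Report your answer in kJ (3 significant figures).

Constant-volume legs do no work.
W(ii) = (284)(9.66 − 4.04) = 1596 J; W(iv) = (769)(4.04 − 9.66) = -4322 J.
W_net = 1596 − 4322 = -2726 J (the counter-clockwise enclosed area).

W_net ≈ -2.73 kJ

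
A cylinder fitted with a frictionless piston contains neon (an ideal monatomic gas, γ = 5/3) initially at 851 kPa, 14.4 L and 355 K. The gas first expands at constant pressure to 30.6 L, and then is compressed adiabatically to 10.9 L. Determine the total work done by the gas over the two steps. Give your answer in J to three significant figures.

W_total ≈ -24900 J

Step 1 (isobaric): W = PΔV = (851 kPa)(30.6 − 14.4 L) = 13786 J.
After step 1: P = 851 kPa, V = 30.6 L, T = 754.4 K.
Step 2 (adiabatic): W = (P₁V₁ − P₂V₂)/(γ−1) = (26041 − 51822)/0.667 = -38672 J.
W_total = 13786 − 38672 = -24886 J.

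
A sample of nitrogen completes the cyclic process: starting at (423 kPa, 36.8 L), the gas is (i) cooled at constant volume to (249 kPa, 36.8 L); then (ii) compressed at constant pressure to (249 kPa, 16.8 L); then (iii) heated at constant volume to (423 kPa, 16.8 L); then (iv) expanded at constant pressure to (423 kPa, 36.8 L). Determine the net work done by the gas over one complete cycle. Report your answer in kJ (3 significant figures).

W_net ≈ 3.48 kJ

Constant-volume legs do no work.
W(ii) = (249)(16.8 − 36.8) = -4980 J; W(iv) = (423)(36.8 − 16.8) = 8460 J.
W_net = -4980 + 8460 = 3480 J (the clockwise enclosed area).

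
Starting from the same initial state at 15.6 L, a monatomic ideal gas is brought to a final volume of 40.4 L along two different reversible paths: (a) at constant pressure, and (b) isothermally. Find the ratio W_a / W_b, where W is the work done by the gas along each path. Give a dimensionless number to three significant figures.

W_a / W_b ≈ 1.67

Path (a) isobaric: W = P₁(V₂ − V₁) → W_a/(P₁V₁) = 1.59.
Path (b) isothermal: W = P₁V₁ ln(V₂/V₁) → W_b/(P₁V₁) = 0.9516.
W_a / W_b = 1.59 / 0.9516 = 1.671.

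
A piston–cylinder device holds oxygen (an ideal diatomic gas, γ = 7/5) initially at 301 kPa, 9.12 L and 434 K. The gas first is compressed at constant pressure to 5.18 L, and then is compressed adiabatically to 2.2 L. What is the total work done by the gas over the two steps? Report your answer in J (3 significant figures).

Step 1 (isobaric): W = PΔV = (301 kPa)(5.18 − 9.12 L) = -1186 J.
After step 1: P = 301 kPa, V = 5.18 L, T = 246.5 K.
Step 2 (adiabatic): W = (P₁V₁ − P₂V₂)/(γ−1) = (1559 − 2196)/0.4 = -1592 J.
W_total = -1186 − 1592 = -2778 J.

W_total ≈ -2780 J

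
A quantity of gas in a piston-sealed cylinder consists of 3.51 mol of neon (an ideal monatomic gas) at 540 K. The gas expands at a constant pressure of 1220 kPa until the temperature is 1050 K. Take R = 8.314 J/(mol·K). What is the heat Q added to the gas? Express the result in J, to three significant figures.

Isobaric: W = nRΔT = (3.51)(8.314)(510) = 14883 J.
ΔU = nCᵥΔT with Cᵥ = 3R/2: ΔU = (3.51)(12.47)(510) = 22324 J.
Q = ΔU + W = 22324 + 14883 = 37207 J.

Q ≈ 37200 J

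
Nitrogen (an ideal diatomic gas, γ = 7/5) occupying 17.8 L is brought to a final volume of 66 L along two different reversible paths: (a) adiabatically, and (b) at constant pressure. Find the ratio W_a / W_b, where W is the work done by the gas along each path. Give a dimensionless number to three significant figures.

Path (a) adiabatic: W = P₁V₁(1 − (V₁/V₂)^(γ−1))/(γ−1) → W_a/(P₁V₁) = 1.02.
Path (b) isobaric: W = P₁(V₂ − V₁) → W_b/(P₁V₁) = 2.708.
W_a / W_b = 1.02 / 2.708 = 0.3766.

W_a / W_b ≈ 0.377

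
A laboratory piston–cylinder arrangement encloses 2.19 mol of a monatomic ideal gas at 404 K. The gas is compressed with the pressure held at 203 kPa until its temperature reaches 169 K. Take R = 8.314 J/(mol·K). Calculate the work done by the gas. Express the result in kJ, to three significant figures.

Isobaric: W = P ΔV = nR ΔT.
W = (2.19)(8.314)(169 − 404) = -4279 J.

W ≈ -4.28 kJ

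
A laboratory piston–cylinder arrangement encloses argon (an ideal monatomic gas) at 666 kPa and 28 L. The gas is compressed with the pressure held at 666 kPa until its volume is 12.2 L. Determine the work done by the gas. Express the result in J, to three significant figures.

Isobaric: W = P ΔV.
W = (666 kPa)(12.2 − 28 L) = (666)(-15.8) = -10523 J.

W ≈ -10500 J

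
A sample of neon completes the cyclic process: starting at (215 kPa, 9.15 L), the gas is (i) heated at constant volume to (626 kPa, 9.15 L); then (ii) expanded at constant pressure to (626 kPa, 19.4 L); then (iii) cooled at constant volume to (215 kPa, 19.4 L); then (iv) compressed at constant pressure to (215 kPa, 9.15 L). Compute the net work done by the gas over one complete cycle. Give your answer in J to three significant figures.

Constant-volume legs do no work.
W(ii) = (626)(19.4 − 9.15) = 6416 J; W(iv) = (215)(9.15 − 19.4) = -2204 J.
W_net = 6416 − 2204 = 4213 J (the clockwise enclosed area).

W_net ≈ 4210 J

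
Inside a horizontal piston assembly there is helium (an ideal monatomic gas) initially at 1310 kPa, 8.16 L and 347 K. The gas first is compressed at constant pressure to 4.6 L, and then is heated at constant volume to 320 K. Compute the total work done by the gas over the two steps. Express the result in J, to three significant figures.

W_total ≈ -4660 J

Step 1 (isobaric): W = PΔV = (1310 kPa)(4.6 − 8.16 L) = -4664 J.
Step 2 (isochoric): W = 0 (constant volume).
W_total = -4664 + 0 = -4664 J.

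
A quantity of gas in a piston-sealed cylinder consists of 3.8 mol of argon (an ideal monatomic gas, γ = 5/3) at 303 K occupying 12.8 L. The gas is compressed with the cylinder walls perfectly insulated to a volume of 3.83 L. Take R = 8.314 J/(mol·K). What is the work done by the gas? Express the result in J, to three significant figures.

W ≈ -17700 J

Adiabatic: TV^(γ−1) = const with γ = 5/3.
T₂ = T₁ (V₁/V₂)^(γ−1) = 303 × (12.8/3.83)^0.667 = 303 × 2.235 = 677.3 K.
W_by = nCᵥ(T₁ − T₂) = (3.8)(12.47)(303 − 677.3) = -17738 J.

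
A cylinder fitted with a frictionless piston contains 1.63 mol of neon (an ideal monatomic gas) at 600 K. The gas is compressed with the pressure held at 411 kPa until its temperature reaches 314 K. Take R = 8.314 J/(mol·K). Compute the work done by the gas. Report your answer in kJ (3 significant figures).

W ≈ -3.88 kJ

Isobaric: W = P ΔV = nR ΔT.
W = (1.63)(8.314)(314 − 600) = -3876 J.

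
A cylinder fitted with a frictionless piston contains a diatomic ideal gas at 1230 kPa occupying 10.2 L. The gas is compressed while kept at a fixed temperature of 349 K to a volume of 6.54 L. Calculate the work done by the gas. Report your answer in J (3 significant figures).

W ≈ -5580 J

Isothermal: W = nRT ln(V₂/V₁) = P₁V₁ ln(V₂/V₁).
P₁V₁ = (1230 kPa)(10.2 L) = 12546 J.
W = 12546 × ln(6.54/10.2) = 12546 × -0.4445
W_by_gas = -5576 J.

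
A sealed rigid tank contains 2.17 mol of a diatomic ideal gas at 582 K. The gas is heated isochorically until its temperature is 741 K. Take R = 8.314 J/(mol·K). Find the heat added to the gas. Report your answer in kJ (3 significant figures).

Q ≈ 7.17 kJ

Constant volume ⇒ W = 0, so Q = ΔU = nCᵥΔT with Cᵥ = 5R/2 = 20.79 J/(mol·K).
ΔU = (2.17)(20.79)(741 − 582) = 7171 J.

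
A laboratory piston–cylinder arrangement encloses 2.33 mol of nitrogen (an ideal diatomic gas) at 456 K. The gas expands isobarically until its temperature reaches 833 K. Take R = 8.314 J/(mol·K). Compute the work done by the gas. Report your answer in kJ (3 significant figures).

W ≈ 7.30 kJ

Isobaric: W = P ΔV = nR ΔT.
W = (2.33)(8.314)(833 − 456) = 7303 J.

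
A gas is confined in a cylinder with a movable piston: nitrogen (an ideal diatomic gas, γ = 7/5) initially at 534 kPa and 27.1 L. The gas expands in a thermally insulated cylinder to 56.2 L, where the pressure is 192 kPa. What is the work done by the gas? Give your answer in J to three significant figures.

W ≈ 9200 J

Adiabatic: W = (P₁V₁ − P₂V₂)/(γ − 1) with γ = 7/5.
P₁V₁ = 14471 J, P₂V₂ = 10790 J.
W = (14471 − 10790) / 0.4 = 9203 J.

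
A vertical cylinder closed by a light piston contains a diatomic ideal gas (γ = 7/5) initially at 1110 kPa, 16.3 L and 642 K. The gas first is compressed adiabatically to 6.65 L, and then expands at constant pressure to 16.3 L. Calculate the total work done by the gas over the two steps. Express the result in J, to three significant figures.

W_total ≈ 18100 J

Step 1 (adiabatic): W = (P₁V₁ − P₂V₂)/(γ−1) = (18093 − 25897)/0.4 = -19511 J.
After step 1: P = 3894 kPa, V = 6.65 L, T = 918.9 K.
Step 2 (isobaric): W = PΔV = (3894 kPa)(16.3 − 6.65 L) = 37581 J.
W_total = -19511 + 37581 = 18069 J.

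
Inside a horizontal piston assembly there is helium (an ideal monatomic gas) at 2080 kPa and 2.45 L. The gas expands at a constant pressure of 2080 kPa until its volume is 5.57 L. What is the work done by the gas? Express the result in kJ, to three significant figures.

Isobaric: W = P ΔV.
W = (2080 kPa)(5.57 − 2.45 L) = (2080)(3.12) = 6490 J.

W ≈ 6.49 kJ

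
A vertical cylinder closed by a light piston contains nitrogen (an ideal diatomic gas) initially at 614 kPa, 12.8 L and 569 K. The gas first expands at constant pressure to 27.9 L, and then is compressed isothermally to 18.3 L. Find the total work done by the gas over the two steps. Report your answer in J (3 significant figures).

W_total ≈ 2050 J

Step 1 (isobaric): W = PΔV = (614 kPa)(27.9 − 12.8 L) = 9271 J.
After step 1: P = 614 kPa, V = 27.9 L, T = 1240 K.
Step 2 (isothermal): W = P₁V₁ ln(V₂/V₁) = (17131) ln(18.3/27.9) = -7224 J.
W_total = 9271 − 7224 = 2047 J.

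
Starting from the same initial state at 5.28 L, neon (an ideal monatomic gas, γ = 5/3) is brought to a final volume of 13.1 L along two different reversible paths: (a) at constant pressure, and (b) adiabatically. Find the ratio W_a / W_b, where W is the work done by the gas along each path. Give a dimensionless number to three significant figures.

Path (a) isobaric: W = P₁(V₂ − V₁) → W_a/(P₁V₁) = 1.481.
Path (b) adiabatic: W = P₁V₁(1 − (V₁/V₂)^(γ−1))/(γ−1) → W_b/(P₁V₁) = 0.6815.
W_a / W_b = 1.481 / 0.6815 = 2.173.

W_a / W_b ≈ 2.17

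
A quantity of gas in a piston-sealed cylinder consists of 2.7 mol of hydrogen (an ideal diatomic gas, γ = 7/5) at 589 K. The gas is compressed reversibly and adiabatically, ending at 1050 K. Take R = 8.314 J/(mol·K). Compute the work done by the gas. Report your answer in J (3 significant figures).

W ≈ -25900 J

Adiabatic ⇒ Q = 0, so W_by = −ΔU = nCᵥ(T₁ − T₂).
Cᵥ = 5R/2 = 20.79 J/(mol·K).
W = (2.7)(20.79)(589 − 1050) = -25871 J.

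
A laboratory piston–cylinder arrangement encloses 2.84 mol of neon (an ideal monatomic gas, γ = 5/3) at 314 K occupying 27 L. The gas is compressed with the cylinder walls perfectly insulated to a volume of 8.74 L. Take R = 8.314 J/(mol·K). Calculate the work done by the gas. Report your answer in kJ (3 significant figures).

Adiabatic: TV^(γ−1) = const with γ = 5/3.
T₂ = T₁ (V₁/V₂)^(γ−1) = 314 × (27/8.74)^0.667 = 314 × 2.121 = 666 K.
W_by = nCᵥ(T₁ − T₂) = (2.84)(12.47)(314 − 666) = -12468 J.

W ≈ -12.5 kJ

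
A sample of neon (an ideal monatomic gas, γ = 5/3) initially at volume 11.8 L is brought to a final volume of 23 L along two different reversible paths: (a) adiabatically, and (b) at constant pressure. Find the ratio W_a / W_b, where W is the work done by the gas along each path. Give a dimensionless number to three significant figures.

Path (a) adiabatic: W = P₁V₁(1 − (V₁/V₂)^(γ−1))/(γ−1) → W_a/(P₁V₁) = 0.5387.
Path (b) isobaric: W = P₁(V₂ − V₁) → W_b/(P₁V₁) = 0.9492.
W_a / W_b = 0.5387 / 0.9492 = 0.5676.

W_a / W_b ≈ 0.568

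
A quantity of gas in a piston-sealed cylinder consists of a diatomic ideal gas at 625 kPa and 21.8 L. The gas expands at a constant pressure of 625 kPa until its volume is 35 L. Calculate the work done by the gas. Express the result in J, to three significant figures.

Isobaric: W = P ΔV.
W = (625 kPa)(35 − 21.8 L) = (625)(13.2) = 8250 J.

W ≈ 8250 J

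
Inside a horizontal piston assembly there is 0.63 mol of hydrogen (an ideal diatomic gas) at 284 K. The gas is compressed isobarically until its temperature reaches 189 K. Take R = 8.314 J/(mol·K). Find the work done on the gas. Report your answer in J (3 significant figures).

Isobaric: W = P ΔV = nR ΔT.
W = (0.63)(8.314)(189 − 284) = -497.6 J.
Work on gas = −W_by = 497.6 J.

W ≈ 498 J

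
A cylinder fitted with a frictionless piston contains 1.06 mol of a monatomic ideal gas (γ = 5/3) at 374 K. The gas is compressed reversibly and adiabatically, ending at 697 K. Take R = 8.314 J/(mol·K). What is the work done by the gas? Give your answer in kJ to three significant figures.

Adiabatic ⇒ Q = 0, so W_by = −ΔU = nCᵥ(T₁ − T₂).
Cᵥ = 3R/2 = 12.47 J/(mol·K).
W = (1.06)(12.47)(374 − 697) = -4270 J.

W ≈ -4.27 kJ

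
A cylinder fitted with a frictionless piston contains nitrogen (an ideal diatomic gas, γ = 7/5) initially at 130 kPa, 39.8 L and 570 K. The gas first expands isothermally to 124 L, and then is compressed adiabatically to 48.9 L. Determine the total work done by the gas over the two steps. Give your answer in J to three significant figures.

W_total ≈ 47.1 J

Step 1 (isothermal): W = P₁V₁ ln(V₂/V₁) = (5174) ln(124/39.8) = 5880 J.
After step 1: P = 41.73 kPa, V = 124 L, T = 570 K.
Step 2 (adiabatic): W = (P₁V₁ − P₂V₂)/(γ−1) = (5174 − 7507)/0.4 = -5833 J.
W_total = 5880 − 5833 = 47.09 J.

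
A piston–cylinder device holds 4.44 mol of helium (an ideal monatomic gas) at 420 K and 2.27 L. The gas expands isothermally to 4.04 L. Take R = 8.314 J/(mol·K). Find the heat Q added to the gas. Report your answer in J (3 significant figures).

Q ≈ 8940 J

Isothermal ⇒ ΔU = 0, so Q = W = nRT ln(V₂/V₁).
Q = (4.44)(8.314)(420) ln(4.04/2.27) = 15504 × 0.5765 = 8937 J.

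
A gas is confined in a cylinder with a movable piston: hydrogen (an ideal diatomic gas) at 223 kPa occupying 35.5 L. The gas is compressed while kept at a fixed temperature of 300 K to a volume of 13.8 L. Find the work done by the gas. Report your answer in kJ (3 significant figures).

W ≈ -7.48 kJ

Isothermal: W = nRT ln(V₂/V₁) = P₁V₁ ln(V₂/V₁).
P₁V₁ = (223 kPa)(35.5 L) = 7916 J.
W = 7916 × ln(13.8/35.5) = 7916 × -0.9449
W_by_gas = -7480 J.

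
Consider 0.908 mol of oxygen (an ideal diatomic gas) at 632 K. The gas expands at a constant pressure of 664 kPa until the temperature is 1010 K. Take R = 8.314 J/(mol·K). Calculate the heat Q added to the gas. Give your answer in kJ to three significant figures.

Isobaric: W = nRΔT = (0.908)(8.314)(378) = 2854 J.
ΔU = nCᵥΔT with Cᵥ = 5R/2: ΔU = (0.908)(20.79)(378) = 7134 J.
Q = ΔU + W = 7134 + 2854 = 9987 J.

Q ≈ 9.99 kJ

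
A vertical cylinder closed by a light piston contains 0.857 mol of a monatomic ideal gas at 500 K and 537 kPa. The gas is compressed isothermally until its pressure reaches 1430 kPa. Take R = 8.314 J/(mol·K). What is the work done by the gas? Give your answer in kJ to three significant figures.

W ≈ -3.49 kJ

Isothermal process: W = nRT ln(V₂/V₁) = nRT ln(P₁/P₂).
W = (0.857)(8.314)(500) × ln(537/1430)
  = 3563 × ln(0.3755) = 3563 × -0.9794
W_by_gas = -3489 J.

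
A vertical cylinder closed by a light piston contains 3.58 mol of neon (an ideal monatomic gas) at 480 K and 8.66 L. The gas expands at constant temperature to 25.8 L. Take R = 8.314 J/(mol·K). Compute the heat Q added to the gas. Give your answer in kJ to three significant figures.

Isothermal ⇒ ΔU = 0, so Q = W = nRT ln(V₂/V₁).
Q = (3.58)(8.314)(480) ln(25.8/8.66) = 14287 × 1.092 = 15596 J.

Q ≈ 15.6 kJ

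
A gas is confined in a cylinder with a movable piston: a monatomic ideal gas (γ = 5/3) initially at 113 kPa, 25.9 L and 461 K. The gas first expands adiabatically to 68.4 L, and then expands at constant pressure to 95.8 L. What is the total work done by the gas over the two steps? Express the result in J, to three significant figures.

Step 1 (adiabatic): W = (P₁V₁ − P₂V₂)/(γ−1) = (2927 − 1532)/0.667 = 2092 J.
After step 1: P = 22.4 kPa, V = 68.4 L, T = 241.3 K.
Step 2 (isobaric): W = PΔV = (22.4 kPa)(95.8 − 68.4 L) = 613.6 J.
W_total = 2092 + 613.6 = 2706 J.

W_total ≈ 2710 J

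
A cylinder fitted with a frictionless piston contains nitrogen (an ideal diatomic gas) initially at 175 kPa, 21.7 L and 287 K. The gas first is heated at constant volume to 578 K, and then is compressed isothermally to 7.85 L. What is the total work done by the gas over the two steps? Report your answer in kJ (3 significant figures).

W_total ≈ -7.78 kJ

Step 1 (isochoric): W = 0 (constant volume).
After step 1: P = 352.4 kPa (V unchanged).
Step 2 (isothermal): W = P₁V₁ ln(V₂/V₁) = (7648) ln(7.85/21.7) = -7776 J.
W_total = 0 − 7776 = -7776 J.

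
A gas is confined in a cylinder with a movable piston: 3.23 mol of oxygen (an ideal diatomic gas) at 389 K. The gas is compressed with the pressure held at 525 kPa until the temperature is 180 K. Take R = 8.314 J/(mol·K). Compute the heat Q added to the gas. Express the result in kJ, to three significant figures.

Q ≈ -19.6 kJ

Isobaric: W = nRΔT = (3.23)(8.314)(-209) = -5613 J.
ΔU = nCᵥΔT with Cᵥ = 5R/2: ΔU = (3.23)(20.79)(-209) = -14031 J.
Q = ΔU + W = -14031 − 5613 = -19644 J.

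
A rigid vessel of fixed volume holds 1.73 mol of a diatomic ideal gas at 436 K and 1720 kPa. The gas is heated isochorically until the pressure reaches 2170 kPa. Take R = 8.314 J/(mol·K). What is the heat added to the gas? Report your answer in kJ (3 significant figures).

Q ≈ 4.10 kJ

Constant volume ⇒ W = 0, so Q = ΔU = nCᵥΔT with Cᵥ = 5R/2 = 20.79 J/(mol·K).
At constant V, T₂/T₁ = P₂/P₁ ⇒ ΔT = T₁(P₂/P₁ − 1) = 436·(2170/1720 − 1) = 114.1 K.
ΔU = (1.73)(20.79)(114.1) = 4102 J.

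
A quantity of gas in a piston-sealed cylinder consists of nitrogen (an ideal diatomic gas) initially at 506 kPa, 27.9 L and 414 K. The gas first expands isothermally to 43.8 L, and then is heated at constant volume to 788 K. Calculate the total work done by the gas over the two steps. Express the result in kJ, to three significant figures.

Step 1 (isothermal): W = P₁V₁ ln(V₂/V₁) = (14117) ln(43.8/27.9) = 6367 J.
Step 2 (isochoric): W = 0 (constant volume).
W_total = 6367 + 0 = 6367 J.

W_total ≈ 6.37 kJ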